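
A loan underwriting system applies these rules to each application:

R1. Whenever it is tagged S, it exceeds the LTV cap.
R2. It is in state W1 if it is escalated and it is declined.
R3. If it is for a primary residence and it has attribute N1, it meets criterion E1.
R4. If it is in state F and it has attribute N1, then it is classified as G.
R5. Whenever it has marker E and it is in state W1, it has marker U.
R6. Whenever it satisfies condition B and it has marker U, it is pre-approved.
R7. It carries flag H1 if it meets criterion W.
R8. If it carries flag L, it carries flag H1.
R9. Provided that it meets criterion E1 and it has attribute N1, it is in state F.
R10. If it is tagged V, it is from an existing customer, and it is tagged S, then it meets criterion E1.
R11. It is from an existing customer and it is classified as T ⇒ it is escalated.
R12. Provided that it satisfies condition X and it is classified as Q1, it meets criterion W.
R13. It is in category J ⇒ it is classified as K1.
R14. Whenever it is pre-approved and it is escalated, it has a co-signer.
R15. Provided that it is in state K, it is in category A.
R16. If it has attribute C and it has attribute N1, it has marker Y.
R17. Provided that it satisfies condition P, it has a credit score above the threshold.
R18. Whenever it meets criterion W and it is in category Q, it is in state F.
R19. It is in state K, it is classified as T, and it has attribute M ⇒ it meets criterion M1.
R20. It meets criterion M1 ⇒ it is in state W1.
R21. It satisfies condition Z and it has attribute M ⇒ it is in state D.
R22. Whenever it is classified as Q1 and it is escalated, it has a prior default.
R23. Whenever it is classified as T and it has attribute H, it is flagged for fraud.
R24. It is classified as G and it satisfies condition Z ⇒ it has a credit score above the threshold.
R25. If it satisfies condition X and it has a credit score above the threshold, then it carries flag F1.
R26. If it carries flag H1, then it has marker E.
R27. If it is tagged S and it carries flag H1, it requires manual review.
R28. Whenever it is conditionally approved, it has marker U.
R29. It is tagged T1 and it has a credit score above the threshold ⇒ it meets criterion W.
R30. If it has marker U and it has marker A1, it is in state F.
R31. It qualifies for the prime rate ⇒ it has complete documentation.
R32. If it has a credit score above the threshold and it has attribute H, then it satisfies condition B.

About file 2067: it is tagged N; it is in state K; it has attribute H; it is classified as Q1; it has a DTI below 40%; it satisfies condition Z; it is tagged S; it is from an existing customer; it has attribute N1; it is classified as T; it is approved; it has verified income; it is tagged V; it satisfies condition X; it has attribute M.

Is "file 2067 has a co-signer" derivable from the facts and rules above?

By R10 (it is tagged V, it is from an existing customer, it is tagged S): it meets criterion E1.
By R11 (it is from an existing customer, it is classified as T): it is escalated.
By R12 (it satisfies condition X, it is classified as Q1): it meets criterion W.
By R19 (it is in state K, it is classified as T, it has attribute M): it meets criterion M1.
By R20 (it meets criterion M1): it is in state W1.
By R7 (it meets criterion W): it carries flag H1.
By R9 (it meets criterion E1, it has attribute N1): it is in state F.
By R26 (it carries flag H1): it has marker E.
By R4 (it is in state F, it has attribute N1): it is classified as G.
By R5 (it has marker E, it is in state W1): it has marker U.
By R24 (it is classified as G, it satisfies condition Z): it has a credit score above the threshold.
By R32 (it has a credit score above the threshold, it has attribute H): it satisfies condition B.
By R6 (it satisfies condition B, it has marker U): it is pre-approved.
By R14 (it is pre-approved, it is escalated): it has a co-signer.

Yes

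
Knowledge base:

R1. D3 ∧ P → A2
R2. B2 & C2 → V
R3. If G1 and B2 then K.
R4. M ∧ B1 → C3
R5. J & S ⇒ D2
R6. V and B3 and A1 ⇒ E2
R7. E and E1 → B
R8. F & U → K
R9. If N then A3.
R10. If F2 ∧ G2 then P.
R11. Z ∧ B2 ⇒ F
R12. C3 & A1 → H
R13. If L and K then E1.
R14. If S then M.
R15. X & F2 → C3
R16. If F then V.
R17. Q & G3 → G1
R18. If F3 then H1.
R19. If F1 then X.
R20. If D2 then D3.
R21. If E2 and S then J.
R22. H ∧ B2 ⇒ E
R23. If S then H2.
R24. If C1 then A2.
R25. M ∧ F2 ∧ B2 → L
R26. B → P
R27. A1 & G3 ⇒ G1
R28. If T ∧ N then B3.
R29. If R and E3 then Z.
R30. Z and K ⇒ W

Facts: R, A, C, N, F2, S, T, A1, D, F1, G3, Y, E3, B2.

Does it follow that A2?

M  (by R14: S)
X  (by R19: F1)
L  (by R25: M, F2, B2)
G1  (by R27: A1, G3)
B3  (by R28: T, N)
Z  (by R29: R, E3)
K  (by R3: G1, B2)
F  (by R11: Z, B2)
E1  (by R13: L, K)
C3  (by R15: X, F2)
V  (by R16: F)
E2  (by R6: V, B3, A1)
H  (by R12: C3, A1)
J  (by R21: E2, S)
E  (by R22: H, B2)
D2  (by R5: J, S)
B  (by R7: E, E1)
D3  (by R20: D2)
P  (by R26: B)
A2  (by R1: D3, P)

Yes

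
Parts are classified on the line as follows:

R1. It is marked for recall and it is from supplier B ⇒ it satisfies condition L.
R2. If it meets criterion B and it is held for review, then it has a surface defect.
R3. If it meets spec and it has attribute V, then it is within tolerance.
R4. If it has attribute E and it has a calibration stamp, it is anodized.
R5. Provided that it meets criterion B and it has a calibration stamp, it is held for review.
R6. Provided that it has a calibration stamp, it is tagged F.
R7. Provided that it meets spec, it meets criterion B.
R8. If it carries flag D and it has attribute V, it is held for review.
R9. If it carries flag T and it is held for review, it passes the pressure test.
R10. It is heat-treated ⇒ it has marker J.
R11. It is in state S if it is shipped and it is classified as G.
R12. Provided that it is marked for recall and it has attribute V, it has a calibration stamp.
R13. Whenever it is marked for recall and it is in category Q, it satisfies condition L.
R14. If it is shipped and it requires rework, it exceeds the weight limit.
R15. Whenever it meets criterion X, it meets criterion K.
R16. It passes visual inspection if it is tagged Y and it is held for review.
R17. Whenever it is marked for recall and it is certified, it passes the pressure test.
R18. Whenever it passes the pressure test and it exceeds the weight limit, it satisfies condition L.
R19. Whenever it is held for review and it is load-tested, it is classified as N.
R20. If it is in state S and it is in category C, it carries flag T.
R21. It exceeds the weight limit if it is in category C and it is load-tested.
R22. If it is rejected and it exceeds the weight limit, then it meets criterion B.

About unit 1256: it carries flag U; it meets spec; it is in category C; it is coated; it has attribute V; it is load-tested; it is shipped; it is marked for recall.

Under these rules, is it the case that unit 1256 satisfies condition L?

Forward chaining from the given facts derives: is within tolerance, meets criterion B, has a calibration stamp, exceeds the weight limit, is held for review, is tagged F, is classified as N, has a surface defect.
Rules concluding "it satisfies condition L": R1 needs "it is from supplier B"; R13 needs "it is in category Q"; R18 needs "it passes the pressure test" — none of these are established.

No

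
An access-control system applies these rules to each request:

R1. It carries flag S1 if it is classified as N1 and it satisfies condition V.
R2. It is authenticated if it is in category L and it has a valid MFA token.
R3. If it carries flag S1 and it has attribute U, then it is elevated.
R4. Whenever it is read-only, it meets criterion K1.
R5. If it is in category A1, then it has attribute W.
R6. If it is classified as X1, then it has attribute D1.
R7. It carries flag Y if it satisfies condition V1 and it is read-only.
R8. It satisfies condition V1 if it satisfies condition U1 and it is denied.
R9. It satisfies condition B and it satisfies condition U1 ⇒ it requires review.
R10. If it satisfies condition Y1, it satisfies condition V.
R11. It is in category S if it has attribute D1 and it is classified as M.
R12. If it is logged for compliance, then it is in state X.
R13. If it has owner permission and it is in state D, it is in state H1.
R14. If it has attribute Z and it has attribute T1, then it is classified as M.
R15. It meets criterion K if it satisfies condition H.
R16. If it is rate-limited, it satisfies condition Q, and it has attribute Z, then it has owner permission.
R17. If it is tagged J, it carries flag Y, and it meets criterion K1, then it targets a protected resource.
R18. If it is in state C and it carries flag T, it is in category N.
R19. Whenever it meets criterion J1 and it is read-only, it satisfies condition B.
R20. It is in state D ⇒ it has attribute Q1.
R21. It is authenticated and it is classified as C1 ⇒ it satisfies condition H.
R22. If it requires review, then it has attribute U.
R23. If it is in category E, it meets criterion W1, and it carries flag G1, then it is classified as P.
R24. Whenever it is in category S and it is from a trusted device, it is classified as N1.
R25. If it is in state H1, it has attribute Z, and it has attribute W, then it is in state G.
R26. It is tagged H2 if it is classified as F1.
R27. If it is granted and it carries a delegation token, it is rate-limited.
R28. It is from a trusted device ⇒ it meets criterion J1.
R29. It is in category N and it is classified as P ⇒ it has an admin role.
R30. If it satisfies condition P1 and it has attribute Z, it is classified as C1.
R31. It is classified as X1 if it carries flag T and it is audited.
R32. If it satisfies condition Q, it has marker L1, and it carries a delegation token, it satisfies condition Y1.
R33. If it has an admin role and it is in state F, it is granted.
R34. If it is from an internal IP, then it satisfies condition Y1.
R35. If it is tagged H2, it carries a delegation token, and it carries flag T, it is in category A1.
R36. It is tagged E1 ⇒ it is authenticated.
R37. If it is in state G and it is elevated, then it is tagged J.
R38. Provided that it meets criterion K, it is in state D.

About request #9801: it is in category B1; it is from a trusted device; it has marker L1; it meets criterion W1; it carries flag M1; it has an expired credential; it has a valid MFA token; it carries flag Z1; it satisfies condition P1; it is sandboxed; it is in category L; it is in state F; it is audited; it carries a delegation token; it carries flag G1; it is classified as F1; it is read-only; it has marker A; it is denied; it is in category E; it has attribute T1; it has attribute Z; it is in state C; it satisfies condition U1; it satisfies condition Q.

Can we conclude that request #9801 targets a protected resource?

Forward chaining from the given facts derives: is authenticated, meets criterion K1, satisfies condition V1, is classified as M, is classified as P, is tagged H2, meets criterion J1, is classified as C1, satisfies condition Y1, carries flag Y, satisfies condition V, satisfies condition B, satisfies condition H, requires review, meets criterion K, has attribute U, is in state D, has attribute Q1.
The only rule concluding "it targets a protected resource" is R17, which needs "it is tagged J"; that is never established.

No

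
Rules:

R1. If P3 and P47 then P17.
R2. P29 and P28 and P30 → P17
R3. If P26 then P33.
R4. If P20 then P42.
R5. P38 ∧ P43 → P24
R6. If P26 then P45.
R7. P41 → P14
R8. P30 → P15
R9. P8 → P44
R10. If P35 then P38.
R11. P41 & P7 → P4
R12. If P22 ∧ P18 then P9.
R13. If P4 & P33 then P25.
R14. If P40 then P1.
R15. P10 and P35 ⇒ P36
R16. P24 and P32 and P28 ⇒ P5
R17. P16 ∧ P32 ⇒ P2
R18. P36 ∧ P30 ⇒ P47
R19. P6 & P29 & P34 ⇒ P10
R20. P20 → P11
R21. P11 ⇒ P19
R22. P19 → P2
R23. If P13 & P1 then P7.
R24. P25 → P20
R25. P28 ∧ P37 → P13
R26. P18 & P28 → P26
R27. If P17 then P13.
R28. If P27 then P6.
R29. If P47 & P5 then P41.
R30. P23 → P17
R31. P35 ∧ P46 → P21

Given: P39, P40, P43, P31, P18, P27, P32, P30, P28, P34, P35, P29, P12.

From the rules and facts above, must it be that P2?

P17  (by R2: P29, P28, P30)
P38  (by R10: P35)
P1  (by R14: P40)
P26  (by R26: P18, P28)
P13  (by R27: P17)
P6  (by R28: P27)
P33  (by R3: P26)
P24  (by R5: P38, P43)
P5  (by R16: P24, P32, P28)
P10  (by R19: P6, P29, P34)
P7  (by R23: P13, P1)
P36  (by R15: P10, P35)
P47  (by R18: P36, P30)
P41  (by R29: P47, P5)
P4  (by R11: P41, P7)
P25  (by R13: P4, P33)
P20  (by R24: P25)
P11  (by R20: P20)
P19  (by R21: P11)
P2  (by R22: P19)

Yes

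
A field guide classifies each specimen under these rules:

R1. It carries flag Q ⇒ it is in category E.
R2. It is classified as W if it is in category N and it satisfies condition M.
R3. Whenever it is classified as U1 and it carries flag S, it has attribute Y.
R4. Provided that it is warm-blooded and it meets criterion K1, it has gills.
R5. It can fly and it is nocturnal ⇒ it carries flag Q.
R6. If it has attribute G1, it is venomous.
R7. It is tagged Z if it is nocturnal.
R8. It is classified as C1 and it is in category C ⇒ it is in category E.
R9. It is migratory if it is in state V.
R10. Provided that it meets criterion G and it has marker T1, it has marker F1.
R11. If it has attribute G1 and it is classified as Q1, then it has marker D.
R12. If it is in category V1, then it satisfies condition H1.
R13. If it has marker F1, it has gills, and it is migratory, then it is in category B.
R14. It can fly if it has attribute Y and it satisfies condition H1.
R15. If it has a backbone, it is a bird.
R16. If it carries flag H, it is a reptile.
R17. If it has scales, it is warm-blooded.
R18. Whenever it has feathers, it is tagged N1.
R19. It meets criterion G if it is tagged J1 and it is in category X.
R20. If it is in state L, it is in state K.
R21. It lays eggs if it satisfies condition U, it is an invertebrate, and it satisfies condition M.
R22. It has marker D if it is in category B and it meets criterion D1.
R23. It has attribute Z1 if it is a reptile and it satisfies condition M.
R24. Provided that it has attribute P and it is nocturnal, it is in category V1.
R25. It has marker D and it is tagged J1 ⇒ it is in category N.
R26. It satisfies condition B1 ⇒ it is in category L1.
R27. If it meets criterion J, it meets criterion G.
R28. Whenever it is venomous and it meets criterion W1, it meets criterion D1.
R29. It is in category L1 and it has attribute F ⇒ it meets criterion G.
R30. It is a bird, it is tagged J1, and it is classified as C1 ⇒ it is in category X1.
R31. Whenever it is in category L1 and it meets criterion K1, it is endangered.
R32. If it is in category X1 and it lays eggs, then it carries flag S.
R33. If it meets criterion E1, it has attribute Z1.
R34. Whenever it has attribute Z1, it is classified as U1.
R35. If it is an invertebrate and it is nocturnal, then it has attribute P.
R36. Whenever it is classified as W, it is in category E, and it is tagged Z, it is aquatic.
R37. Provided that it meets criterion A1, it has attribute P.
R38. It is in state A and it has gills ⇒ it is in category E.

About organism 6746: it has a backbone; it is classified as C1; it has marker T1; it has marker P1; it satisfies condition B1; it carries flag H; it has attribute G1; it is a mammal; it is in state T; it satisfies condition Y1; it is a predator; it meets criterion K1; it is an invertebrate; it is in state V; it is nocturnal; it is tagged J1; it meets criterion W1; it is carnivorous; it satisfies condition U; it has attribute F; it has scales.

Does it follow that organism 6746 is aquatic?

Forward chaining from the given facts derives: is venomous, is tagged Z, is migratory, is a bird, is a reptile, is warm-blooded, is in category L1, meets criterion D1, meets criterion G, is in category X1, is endangered, has attribute P, has gills, has marker F1, is in category B, has marker D, is in category V1, is in category N, satisfies condition H1.
The only rule concluding "it is aquatic" is R36, which needs "it is classified as W"; that is never established.

No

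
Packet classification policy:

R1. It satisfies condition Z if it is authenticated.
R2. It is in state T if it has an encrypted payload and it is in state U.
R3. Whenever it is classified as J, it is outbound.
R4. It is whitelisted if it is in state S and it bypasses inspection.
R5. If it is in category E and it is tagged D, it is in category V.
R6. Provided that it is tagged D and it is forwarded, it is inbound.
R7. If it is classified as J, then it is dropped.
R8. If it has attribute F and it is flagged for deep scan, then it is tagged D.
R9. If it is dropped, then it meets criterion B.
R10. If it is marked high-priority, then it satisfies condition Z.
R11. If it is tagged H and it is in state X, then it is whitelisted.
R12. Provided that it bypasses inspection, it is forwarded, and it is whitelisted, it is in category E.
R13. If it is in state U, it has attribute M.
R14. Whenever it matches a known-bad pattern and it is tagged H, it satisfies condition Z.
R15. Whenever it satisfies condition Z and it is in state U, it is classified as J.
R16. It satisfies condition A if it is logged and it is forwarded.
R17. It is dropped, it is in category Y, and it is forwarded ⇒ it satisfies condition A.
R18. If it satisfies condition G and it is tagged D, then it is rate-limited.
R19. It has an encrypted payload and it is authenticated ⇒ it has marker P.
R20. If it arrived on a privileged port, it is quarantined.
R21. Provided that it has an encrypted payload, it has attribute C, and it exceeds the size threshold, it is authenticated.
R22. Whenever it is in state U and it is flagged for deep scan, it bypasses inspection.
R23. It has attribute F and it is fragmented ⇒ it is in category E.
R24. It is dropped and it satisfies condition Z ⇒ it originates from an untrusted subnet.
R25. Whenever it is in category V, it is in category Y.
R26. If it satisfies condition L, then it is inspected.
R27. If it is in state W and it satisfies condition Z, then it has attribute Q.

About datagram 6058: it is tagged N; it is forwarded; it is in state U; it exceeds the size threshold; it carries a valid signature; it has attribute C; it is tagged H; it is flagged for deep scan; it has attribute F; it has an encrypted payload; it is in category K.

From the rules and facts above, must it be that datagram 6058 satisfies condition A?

Forward chaining from the given facts derives: is in state T, is tagged D, has attribute M, is authenticated, bypasses inspection, satisfies condition Z, is inbound, is classified as J, has marker P, is outbound, is dropped, meets criterion B, originates from an untrusted subnet.
Rules concluding "it satisfies condition A": R16 needs "it is logged"; R17 needs "it is in category Y" — none of these are established.

No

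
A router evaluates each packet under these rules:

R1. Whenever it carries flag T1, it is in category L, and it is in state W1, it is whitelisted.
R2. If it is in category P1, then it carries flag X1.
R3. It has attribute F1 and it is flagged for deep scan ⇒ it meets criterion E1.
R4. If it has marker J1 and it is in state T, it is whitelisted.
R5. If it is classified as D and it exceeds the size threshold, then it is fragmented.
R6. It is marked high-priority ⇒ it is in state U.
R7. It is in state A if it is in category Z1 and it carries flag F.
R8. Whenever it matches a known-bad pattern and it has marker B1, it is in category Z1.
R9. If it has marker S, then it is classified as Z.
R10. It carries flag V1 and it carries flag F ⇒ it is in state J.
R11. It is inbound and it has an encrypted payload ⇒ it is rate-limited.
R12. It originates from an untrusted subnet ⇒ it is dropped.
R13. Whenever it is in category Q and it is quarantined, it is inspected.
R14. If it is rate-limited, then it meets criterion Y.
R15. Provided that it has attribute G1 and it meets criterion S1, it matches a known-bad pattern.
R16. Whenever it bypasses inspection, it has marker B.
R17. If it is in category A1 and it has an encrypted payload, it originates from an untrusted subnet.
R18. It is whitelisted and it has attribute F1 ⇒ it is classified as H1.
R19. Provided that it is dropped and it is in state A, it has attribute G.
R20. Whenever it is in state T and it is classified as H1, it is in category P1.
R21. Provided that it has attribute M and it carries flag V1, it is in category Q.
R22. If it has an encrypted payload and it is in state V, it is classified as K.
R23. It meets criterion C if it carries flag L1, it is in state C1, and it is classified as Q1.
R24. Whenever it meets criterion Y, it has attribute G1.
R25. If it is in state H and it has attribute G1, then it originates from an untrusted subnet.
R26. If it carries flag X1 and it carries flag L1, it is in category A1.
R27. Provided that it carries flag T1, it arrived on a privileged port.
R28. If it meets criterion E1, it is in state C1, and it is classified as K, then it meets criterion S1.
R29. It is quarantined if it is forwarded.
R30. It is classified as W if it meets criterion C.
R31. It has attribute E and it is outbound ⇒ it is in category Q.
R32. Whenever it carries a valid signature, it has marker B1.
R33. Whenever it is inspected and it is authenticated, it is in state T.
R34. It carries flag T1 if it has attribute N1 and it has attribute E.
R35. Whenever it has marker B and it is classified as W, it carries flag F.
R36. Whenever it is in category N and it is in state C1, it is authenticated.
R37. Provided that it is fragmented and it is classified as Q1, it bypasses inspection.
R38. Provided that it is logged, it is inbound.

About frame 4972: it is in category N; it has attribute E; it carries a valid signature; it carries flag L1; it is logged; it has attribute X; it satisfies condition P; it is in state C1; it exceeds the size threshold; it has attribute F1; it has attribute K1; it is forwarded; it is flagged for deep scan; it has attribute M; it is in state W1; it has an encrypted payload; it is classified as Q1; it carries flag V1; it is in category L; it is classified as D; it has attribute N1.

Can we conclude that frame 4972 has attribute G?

No

Forward chaining from the given facts derives: meets criterion E1, is fragmented, is in category Q, meets criterion C, is quarantined, is classified as W, has marker B1, carries flag T1, is authenticated, bypasses inspection, is inbound, is whitelisted, is rate-limited, is inspected, meets criterion Y, has marker B, is classified as H1, has attribute G1, arrived on a privileged port, is in state T, carries flag F, is in state J, is in category P1, carries flag X1, is in category A1, originates from an untrusted subnet, is dropped.
The only rule concluding "it has attribute G" is R19, which needs "it is in state A"; that is never established.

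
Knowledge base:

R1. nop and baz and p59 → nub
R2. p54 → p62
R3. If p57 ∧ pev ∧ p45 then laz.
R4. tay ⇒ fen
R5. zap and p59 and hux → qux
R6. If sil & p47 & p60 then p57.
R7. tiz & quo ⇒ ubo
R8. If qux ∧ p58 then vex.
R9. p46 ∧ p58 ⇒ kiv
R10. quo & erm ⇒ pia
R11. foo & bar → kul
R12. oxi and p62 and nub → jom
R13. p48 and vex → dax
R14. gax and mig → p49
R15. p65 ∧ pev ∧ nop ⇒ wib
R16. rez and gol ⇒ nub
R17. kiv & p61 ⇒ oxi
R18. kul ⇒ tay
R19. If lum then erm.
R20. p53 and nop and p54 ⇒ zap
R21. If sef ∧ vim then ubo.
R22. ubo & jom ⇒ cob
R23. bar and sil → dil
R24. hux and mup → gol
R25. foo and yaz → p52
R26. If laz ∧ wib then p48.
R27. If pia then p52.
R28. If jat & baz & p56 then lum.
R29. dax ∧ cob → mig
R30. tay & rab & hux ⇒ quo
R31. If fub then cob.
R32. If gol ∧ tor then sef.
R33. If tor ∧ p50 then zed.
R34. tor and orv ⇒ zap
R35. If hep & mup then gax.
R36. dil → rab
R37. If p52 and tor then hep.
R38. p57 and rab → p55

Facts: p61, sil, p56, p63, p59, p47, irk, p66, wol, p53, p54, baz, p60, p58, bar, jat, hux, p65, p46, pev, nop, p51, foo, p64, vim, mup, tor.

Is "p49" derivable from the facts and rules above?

No

Forward chaining from the given facts derives: nub, p62, p57, kiv, kul, wib, oxi, tay, zap, dil, gol, lum, sef, rab, p55, fen, qux, vex, jom, erm, ubo, cob, quo, pia, p52, hep, gax.
The only rule concluding p49 is R14, which needs mig; that is never established.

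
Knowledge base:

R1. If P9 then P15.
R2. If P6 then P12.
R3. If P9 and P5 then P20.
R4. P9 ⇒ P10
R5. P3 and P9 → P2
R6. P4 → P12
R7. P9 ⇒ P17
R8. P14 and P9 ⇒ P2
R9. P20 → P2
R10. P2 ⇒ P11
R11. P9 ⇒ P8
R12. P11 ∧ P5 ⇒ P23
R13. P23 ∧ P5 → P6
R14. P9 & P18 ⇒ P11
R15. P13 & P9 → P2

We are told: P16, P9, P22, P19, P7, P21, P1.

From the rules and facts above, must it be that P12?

Forward chaining from the given facts derives: P15, P10, P17, P8.
Rules concluding P12: R2 needs P6; R6 needs P4 — none of these are established.

No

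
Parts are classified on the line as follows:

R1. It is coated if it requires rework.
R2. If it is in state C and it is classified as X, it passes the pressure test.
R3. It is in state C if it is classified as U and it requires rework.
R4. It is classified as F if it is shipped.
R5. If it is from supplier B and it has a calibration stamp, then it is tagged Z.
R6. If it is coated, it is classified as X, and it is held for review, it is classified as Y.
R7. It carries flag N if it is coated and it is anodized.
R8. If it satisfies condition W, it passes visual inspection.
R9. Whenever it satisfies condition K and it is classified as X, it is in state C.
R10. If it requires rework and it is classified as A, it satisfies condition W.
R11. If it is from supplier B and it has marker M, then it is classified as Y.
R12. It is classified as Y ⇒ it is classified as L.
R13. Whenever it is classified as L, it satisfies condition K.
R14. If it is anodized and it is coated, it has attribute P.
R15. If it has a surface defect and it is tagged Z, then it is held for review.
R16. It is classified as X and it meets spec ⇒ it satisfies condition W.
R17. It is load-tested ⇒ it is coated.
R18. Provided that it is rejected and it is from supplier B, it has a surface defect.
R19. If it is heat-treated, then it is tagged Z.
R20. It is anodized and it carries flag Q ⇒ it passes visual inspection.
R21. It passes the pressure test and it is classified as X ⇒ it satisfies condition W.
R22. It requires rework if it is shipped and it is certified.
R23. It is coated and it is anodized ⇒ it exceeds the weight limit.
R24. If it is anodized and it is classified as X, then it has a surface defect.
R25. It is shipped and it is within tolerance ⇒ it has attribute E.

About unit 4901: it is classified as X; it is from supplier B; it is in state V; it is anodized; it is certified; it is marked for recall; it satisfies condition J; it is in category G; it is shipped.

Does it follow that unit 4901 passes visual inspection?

No

Forward chaining from the given facts derives: is classified as F, requires rework, has a surface defect, is coated, carries flag N, has attribute P, exceeds the weight limit.
Rules concluding "it passes visual inspection": R8 needs "it satisfies condition W"; R20 needs "it carries flag Q" — none of these are established.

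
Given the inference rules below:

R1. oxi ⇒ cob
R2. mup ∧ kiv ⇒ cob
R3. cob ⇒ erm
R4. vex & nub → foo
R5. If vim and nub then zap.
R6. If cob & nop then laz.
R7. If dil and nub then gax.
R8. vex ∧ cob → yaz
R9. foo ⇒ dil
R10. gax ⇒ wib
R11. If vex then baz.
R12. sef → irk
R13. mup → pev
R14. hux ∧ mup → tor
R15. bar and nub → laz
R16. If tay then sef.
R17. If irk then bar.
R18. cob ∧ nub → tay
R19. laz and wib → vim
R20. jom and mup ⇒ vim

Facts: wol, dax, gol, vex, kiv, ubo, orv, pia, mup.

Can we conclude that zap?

No

Forward chaining from the given facts derives: cob, erm, yaz, baz, pev.
The only rule concluding zap is R5, which needs vim; that is never established.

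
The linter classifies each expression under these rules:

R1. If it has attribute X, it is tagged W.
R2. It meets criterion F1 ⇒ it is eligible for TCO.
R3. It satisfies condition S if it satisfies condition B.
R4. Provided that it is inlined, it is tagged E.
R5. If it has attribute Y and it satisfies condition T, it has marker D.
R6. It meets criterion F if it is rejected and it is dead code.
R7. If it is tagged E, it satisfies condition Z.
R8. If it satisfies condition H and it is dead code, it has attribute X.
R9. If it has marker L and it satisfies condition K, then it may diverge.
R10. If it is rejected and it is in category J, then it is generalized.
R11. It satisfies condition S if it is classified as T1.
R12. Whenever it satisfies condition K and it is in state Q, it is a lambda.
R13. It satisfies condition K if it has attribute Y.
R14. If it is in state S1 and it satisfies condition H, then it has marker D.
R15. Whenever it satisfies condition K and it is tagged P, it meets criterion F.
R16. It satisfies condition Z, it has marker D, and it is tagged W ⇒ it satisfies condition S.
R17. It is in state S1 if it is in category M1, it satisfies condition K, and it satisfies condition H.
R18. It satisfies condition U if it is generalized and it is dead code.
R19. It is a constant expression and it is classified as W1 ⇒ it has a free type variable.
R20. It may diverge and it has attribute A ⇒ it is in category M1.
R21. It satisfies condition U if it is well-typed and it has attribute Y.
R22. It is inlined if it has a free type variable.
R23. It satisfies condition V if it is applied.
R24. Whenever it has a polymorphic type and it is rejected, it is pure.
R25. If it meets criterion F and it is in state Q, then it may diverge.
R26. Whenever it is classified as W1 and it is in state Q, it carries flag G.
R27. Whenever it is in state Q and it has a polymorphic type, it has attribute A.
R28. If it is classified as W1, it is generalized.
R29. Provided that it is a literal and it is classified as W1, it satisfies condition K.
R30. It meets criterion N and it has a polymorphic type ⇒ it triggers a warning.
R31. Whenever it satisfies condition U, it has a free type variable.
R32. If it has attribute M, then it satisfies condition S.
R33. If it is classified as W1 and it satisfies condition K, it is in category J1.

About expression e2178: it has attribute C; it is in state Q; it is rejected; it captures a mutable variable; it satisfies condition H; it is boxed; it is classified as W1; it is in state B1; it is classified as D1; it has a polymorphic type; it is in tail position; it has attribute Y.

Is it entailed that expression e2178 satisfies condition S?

No

Forward chaining from the given facts derives: satisfies condition K, is pure, carries flag G, has attribute A, is generalized, is in category J1, is a lambda.
Rules concluding "it satisfies condition S": R3 needs "it satisfies condition B"; R11 needs "it is classified as T1"; R16 needs "it satisfies condition Z"; R32 needs "it has attribute M" — none of these are established.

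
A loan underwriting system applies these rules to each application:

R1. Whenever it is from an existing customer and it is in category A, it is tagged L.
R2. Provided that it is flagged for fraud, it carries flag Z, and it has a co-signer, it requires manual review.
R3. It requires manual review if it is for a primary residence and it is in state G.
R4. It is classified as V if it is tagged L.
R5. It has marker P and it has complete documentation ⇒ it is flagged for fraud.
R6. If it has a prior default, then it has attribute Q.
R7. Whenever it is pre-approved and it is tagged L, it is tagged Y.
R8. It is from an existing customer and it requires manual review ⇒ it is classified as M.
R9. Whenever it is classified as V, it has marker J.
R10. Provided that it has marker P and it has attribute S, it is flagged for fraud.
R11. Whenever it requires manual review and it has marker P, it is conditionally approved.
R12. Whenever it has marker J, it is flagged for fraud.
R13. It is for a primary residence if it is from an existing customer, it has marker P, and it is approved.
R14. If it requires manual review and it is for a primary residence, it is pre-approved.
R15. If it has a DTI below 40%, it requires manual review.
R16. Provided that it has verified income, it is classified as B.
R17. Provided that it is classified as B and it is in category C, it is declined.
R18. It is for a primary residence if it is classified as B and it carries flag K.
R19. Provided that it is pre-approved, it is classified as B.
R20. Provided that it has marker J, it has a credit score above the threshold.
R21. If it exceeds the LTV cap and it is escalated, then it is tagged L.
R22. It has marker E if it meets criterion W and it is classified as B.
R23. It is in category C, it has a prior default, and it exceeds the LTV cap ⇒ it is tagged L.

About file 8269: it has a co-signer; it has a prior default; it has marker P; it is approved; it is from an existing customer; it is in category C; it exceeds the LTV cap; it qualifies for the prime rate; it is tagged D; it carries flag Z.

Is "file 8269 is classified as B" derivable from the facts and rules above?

By R13 (it is from an existing customer, it has marker P, it is approved): it is for a primary residence.
By R23 (it is in category C, it has a prior default, it exceeds the LTV cap): it is tagged L.
By R4 (it is tagged L): it is classified as V.
By R9 (it is classified as V): it has marker J.
By R12 (it has marker J): it is flagged for fraud.
By R2 (it is flagged for fraud, it carries flag Z, it has a co-signer): it requires manual review.
By R14 (it requires manual review, it is for a primary residence): it is pre-approved.
By R19 (it is pre-approved): it is classified as B.

Yes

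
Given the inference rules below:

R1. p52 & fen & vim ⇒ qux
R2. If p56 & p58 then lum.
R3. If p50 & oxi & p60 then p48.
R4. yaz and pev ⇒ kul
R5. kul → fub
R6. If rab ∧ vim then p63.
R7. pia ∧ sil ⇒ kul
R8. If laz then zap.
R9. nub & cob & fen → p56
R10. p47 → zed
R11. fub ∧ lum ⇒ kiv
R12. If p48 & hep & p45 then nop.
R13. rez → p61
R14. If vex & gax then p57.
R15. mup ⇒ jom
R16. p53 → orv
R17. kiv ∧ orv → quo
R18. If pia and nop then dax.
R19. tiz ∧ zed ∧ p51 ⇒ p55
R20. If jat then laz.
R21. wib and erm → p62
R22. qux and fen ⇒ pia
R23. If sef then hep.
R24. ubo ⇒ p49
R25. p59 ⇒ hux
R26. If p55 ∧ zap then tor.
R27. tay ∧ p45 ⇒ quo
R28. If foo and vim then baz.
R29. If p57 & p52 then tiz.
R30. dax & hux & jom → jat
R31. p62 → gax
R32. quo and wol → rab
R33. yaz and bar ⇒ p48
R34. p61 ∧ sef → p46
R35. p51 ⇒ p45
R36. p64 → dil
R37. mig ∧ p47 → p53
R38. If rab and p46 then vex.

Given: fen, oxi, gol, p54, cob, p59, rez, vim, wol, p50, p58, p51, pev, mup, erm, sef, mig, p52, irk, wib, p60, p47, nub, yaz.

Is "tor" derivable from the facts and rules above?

qux  (by R1: p52, fen, vim)
p48  (by R3: p50, oxi, p60)
kul  (by R4: yaz, pev)
fub  (by R5: kul)
p56  (by R9: nub, cob, fen)
zed  (by R10: p47)
p61  (by R13: rez)
jom  (by R15: mup)
p62  (by R21: wib, erm)
pia  (by R22: qux, fen)
hep  (by R23: sef)
hux  (by R25: p59)
gax  (by R31: p62)
p46  (by R34: p61, sef)
p45  (by R35: p51)
p53  (by R37: mig, p47)
lum  (by R2: p56, p58)
kiv  (by R11: fub, lum)
nop  (by R12: p48, hep, p45)
orv  (by R16: p53)
quo  (by R17: kiv, orv)
dax  (by R18: pia, nop)
jat  (by R30: dax, hux, jom)
rab  (by R32: quo, wol)
vex  (by R38: rab, p46)
p57  (by R14: vex, gax)
laz  (by R20: jat)
tiz  (by R29: p57, p52)
zap  (by R8: laz)
p55  (by R19: tiz, zed, p51)
tor  (by R26: p55, zap)

Yes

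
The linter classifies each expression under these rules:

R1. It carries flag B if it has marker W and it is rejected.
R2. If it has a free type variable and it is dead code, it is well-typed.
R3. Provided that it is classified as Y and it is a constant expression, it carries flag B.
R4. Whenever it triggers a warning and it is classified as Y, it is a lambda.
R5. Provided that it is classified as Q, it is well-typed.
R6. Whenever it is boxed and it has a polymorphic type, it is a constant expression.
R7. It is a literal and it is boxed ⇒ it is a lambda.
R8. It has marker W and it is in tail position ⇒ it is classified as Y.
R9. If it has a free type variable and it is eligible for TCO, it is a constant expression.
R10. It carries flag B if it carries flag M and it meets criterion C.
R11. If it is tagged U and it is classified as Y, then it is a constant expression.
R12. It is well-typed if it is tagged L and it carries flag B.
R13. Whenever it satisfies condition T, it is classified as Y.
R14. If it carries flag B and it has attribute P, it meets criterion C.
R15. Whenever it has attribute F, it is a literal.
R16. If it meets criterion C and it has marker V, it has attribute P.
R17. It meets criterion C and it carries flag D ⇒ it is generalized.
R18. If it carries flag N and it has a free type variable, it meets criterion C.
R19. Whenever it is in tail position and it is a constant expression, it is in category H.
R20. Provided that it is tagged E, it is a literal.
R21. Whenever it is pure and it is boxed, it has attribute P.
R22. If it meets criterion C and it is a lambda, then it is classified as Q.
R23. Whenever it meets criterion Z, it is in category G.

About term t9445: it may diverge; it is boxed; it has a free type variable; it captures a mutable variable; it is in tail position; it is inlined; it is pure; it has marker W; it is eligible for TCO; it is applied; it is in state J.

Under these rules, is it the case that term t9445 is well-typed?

No

Forward chaining from the given facts derives: is classified as Y, is a constant expression, is in category H, has attribute P, carries flag B, meets criterion C.
Rules concluding "it is well-typed": R2 needs "it is dead code"; R5 needs "it is classified as Q"; R12 needs "it is tagged L" — none of these are established.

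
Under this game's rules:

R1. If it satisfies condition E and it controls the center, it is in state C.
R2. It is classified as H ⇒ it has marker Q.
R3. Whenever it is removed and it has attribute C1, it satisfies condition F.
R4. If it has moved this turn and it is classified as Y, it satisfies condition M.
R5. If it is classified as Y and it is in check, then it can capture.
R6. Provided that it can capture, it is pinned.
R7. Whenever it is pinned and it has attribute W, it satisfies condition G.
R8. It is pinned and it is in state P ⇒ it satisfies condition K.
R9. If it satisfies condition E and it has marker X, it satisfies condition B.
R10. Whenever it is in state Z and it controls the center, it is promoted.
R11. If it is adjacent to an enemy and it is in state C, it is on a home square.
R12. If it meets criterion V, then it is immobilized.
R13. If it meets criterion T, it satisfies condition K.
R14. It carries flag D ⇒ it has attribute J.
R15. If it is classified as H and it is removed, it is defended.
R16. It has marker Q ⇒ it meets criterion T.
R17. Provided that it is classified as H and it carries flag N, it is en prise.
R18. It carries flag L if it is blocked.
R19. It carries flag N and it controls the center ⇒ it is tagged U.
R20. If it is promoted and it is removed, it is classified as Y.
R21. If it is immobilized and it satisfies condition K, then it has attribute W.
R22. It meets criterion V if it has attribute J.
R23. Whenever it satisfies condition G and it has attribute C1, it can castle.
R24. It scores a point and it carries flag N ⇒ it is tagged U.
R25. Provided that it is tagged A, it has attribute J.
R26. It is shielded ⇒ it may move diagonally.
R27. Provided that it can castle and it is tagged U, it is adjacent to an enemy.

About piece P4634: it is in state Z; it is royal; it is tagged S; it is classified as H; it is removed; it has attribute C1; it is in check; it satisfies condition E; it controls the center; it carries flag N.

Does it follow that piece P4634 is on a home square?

No

Forward chaining from the given facts derives: is in state C, has marker Q, satisfies condition F, is promoted, is defended, meets criterion T, is en prise, is tagged U, is classified as Y, can capture, is pinned, satisfies condition K.
The only rule concluding "it is on a home square" is R11, which needs "it is adjacent to an enemy"; that is never established.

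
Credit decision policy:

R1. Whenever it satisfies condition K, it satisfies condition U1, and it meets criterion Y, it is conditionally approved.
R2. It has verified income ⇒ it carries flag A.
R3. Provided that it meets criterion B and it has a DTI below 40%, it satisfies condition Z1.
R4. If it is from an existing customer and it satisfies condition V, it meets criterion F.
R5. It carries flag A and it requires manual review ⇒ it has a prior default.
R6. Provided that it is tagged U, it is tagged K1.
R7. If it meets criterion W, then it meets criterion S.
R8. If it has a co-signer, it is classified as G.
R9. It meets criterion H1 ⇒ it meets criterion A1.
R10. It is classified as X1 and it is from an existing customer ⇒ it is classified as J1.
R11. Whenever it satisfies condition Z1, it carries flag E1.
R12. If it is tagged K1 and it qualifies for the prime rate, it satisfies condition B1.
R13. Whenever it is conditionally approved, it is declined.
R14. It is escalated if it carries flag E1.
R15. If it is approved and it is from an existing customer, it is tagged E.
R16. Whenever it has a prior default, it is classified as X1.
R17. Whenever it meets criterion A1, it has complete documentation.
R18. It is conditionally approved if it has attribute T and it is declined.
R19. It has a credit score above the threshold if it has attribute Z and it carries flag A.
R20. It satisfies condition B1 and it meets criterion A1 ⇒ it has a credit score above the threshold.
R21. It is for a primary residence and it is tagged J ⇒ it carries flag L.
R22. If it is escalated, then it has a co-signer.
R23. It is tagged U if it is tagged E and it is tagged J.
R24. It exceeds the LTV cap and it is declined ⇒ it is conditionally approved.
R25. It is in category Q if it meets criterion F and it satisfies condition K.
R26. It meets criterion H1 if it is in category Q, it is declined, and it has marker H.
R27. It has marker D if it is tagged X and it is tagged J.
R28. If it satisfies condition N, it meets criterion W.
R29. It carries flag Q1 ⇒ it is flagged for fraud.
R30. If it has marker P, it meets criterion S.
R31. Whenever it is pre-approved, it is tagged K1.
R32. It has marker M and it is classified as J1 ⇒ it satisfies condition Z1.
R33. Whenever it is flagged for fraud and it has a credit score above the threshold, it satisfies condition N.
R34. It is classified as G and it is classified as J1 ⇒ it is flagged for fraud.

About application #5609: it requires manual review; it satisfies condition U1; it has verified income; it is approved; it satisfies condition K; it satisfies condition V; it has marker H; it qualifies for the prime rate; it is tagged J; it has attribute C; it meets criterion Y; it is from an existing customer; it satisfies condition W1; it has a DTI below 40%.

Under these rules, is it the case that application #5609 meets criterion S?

Forward chaining from the given facts derives: is conditionally approved, carries flag A, meets criterion F, has a prior default, is declined, is tagged E, is classified as X1, is tagged U, is in category Q, meets criterion H1, is tagged K1, meets criterion A1, is classified as J1, satisfies condition B1, has complete documentation, has a credit score above the threshold.
Rules concluding "it meets criterion S": R7 needs "it meets criterion W"; R30 needs "it has marker P" — none of these are established.

No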